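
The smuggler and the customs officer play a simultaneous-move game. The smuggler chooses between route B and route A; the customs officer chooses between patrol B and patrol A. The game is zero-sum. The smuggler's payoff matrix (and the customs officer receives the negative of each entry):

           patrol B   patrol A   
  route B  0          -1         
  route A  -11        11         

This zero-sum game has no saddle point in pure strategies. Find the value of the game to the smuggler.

v = -11/23

Set the smuggler's expected payoff from route B equal to that from route A:
  the smuggler's payoff to route B: q·0 + (1−q)·(-1) = q - 1
  the smuggler's payoff to route A: q·(-11) + (1−q)·11 = -22q + 11
  q - 1 = -22q + 11  ⇒  23q = 12  ⇒  q = 12/23.
The value is the smuggler's expected payoff against this mix (using route B): (12/23)·0 + (11/23)·(-1) = -11/23.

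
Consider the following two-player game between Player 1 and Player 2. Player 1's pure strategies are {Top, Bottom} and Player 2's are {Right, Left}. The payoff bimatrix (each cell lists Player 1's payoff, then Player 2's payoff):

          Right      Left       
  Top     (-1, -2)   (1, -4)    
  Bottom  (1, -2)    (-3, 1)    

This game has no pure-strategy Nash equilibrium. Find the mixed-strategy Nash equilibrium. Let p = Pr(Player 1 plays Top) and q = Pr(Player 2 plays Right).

p = 3/5, q = 2/3

Player 1's mix must leave Player 2 indifferent between Right and Left.
  Player 2's payoff to Right: p·(-2) + (1−p)·(-2) = -2
  Player 2's payoff to Left: p·(-4) + (1−p)·1 = -5p + 1
  -2 = -5p + 1  ⇒  5p = 3  ⇒  p = 3/5.
Player 1's indifference between Top and Bottom determines Player 2's mixing probability q:
  Player 1's payoff from Top: q·(-1) + (1−q)·1 = -2q + 1
  Player 1's payoff from Bottom: q·1 + (1−q)·(-3) = 4q - 3
  -2q + 1 = 4q - 3  ⇒  -6q = -4  ⇒  q = 2/3.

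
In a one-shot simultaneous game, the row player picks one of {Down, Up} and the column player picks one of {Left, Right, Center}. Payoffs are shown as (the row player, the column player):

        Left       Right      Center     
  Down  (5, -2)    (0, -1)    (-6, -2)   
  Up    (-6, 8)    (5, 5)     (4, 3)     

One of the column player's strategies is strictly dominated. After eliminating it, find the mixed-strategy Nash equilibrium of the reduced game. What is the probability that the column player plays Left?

The column player's strategy Center is strictly dominated by Right: -1 > -2 and 5 > 3. Eliminate Center.
Set the row player's expected payoff from Down equal to that from Up:
  the row player's payoff from Down: q·5 + (1−q)·0 = 5q
  the row player's payoff from Up: q·(-6) + (1−q)·5 = -11q + 5
  5q = -11q + 5  ⇒  16q = 5  ⇒  q = 5/16.

q = 5/16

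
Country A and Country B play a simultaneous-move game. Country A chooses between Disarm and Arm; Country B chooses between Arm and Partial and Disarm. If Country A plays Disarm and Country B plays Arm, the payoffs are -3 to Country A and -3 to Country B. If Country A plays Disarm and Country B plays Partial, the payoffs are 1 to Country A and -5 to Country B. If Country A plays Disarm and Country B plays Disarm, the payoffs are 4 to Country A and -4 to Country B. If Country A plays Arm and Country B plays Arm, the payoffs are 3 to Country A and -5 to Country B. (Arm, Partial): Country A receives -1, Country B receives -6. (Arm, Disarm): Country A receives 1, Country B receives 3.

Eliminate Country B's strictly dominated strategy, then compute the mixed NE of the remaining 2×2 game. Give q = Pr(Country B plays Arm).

Country B's strategy Partial is strictly dominated by Arm: -3 > -5 and -5 > -6. Eliminate Partial.
Country B's mix must leave Country A indifferent between Disarm and Arm.
  Country A's payoff from Disarm: q·(-3) + (1−q)·4 = -7q + 4
  Country A's payoff from Arm: q·3 + (1−q)·1 = 2q + 1
  -7q + 4 = 2q + 1  ⇒  -9q = -3  ⇒  q = 1/3.

q = 1/3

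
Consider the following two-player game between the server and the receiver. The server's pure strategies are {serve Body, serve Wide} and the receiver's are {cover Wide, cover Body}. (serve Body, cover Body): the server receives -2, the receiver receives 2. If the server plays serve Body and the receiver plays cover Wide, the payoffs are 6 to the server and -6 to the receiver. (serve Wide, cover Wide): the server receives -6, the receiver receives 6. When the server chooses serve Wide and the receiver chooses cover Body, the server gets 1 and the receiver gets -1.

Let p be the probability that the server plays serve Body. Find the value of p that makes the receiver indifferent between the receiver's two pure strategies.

p = 7/15

For the receiver to be willing to mix, the receiver must be indifferent between cover Wide and cover Body, which pins down the server's mix.
  the receiver's expected payoff from cover Wide: p·(-6) + (1−p)·6 = -12p + 6
  the receiver's expected payoff from cover Body: p·2 + (1−p)·(-1) = 3p - 1
  -12p + 6 = 3p - 1  ⇒  -15p = -7  ⇒  p = 7/15.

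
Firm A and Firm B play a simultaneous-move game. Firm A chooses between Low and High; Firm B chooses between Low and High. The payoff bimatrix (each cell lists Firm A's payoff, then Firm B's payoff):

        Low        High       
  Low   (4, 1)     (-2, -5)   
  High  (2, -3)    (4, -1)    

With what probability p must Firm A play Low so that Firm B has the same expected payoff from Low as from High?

p = 1/4

In a mixed equilibrium Firm B is indifferent between Low and High; this condition fixes p.
  Firm B's payoff from Low: p·1 + (1−p)·(-3) = 4p - 3
  Firm B's payoff from High: p·(-5) + (1−p)·(-1) = -4p - 1
  4p - 3 = -4p - 1  ⇒  8p = 2  ⇒  p = 1/4.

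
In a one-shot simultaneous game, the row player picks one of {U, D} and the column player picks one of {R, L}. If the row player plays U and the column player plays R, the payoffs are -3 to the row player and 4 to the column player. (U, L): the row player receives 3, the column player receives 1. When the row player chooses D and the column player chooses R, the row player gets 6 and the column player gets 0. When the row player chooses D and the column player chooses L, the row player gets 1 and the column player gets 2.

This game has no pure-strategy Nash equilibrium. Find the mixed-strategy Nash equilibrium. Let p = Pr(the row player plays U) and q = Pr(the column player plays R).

For the column player to be willing to mix, the column player must be indifferent between R and L, which pins down the row player's mix.
  the column player's payoff to R: p·4 + (1−p)·0 = 4p
  the column player's payoff to L: p·1 + (1−p)·2 = -p + 2
  4p = -p + 2  ⇒  5p = 2  ⇒  p = 2/5.
In a mixed equilibrium the row player is indifferent between U and D; this condition fixes q.
  the row player's expected payoff from U: q·(-3) + (1−q)·3 = -6q + 3
  the row player's expected payoff from D: q·6 + (1−q)·1 = 5q + 1
  -6q + 3 = 5q + 1  ⇒  -11q = -2  ⇒  q = 2/11.

p = 2/5, q = 2/11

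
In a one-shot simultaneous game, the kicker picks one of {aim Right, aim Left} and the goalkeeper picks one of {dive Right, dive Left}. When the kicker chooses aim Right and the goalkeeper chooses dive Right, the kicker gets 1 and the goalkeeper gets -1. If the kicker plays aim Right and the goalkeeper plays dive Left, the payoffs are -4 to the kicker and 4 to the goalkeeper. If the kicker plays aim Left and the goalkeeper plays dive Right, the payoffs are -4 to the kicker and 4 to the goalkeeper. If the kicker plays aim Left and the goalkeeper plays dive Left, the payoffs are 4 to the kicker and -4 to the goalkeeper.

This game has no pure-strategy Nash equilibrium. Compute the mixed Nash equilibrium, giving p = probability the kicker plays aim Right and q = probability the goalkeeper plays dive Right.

For the goalkeeper to be willing to mix, the goalkeeper must be indifferent between dive Right and dive Left, which pins down the kicker's mix.
  the goalkeeper's payoff to dive Right: p·(-1) + (1−p)·4 = -5p + 4
  the goalkeeper's payoff to dive Left: p·4 + (1−p)·(-4) = 8p - 4
  -5p + 4 = 8p - 4  ⇒  -13p = -8  ⇒  p = 8/13.
Set the kicker's expected payoff from aim Right equal to that from aim Left:
  the kicker's expected payoff from aim Right: q·1 + (1−q)·(-4) = 5q - 4
  the kicker's expected payoff from aim Left: q·(-4) + (1−q)·4 = -8q + 4
  5q - 4 = -8q + 4  ⇒  13q = 8  ⇒  q = 8/13.

p = 8/13, q = 8/13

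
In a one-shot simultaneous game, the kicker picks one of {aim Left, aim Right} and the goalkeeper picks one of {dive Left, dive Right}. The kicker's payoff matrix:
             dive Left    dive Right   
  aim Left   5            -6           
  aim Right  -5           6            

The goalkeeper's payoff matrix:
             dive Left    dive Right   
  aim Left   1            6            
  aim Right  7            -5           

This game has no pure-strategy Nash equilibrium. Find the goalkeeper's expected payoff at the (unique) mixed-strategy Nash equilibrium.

In a mixed equilibrium the goalkeeper is indifferent between dive Left and dive Right; this condition fixes p.
  the goalkeeper's payoff to dive Left: p·1 + (1−p)·7 = -6p + 7
  the goalkeeper's payoff to dive Right: p·6 + (1−p)·(-5) = 11p - 5
  -6p + 7 = 11p - 5  ⇒  -17p = -12  ⇒  p = 12/17.
At equilibrium the goalkeeper is indifferent across columns, so the goalkeeper's payoff equals the payoff from dive Left: (12/17)·1 + (5/17)·7 = 47/17.

47/17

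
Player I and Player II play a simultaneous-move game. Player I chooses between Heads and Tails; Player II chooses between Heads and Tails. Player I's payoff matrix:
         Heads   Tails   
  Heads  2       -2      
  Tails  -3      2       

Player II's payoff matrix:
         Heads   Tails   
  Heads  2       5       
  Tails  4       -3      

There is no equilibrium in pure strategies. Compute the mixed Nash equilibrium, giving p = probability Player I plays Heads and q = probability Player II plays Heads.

In a mixed equilibrium Player II is indifferent between Heads and Tails; this condition fixes p.
  Player II's payoff from Heads: p·2 + (1−p)·4 = -2p + 4
  Player II's payoff from Tails: p·5 + (1−p)·(-3) = 8p - 3
  -2p + 4 = 8p - 3  ⇒  -10p = -7  ⇒  p = 7/10.
For Player I to be willing to mix, Player I must be indifferent between Heads and Tails, which pins down Player II's mix.
  Player I's payoff to Heads: q·2 + (1−q)·(-2) = 4q - 2
  Player I's payoff to Tails: q·(-3) + (1−q)·2 = -5q + 2
  4q - 2 = -5q + 2  ⇒  9q = 4  ⇒  q = 4/9.

p = 7/10, q = 4/9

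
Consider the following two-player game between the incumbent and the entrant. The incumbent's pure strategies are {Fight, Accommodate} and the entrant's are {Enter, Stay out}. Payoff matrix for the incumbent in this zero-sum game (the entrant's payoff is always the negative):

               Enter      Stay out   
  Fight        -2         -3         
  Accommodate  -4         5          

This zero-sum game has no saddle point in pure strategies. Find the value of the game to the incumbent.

The entrant's mix must leave the incumbent indifferent between Fight and Accommodate.
  the incumbent's payoff to Fight: q·(-2) + (1−q)·(-3) = q - 3
  the incumbent's payoff to Accommodate: q·(-4) + (1−q)·5 = -9q + 5
  q - 3 = -9q + 5  ⇒  10q = 8  ⇒  q = 4/5.
The value is the incumbent's expected payoff against this mix (using Fight): (4/5)·(-2) + (1/5)·(-3) = -11/5.

v = -11/5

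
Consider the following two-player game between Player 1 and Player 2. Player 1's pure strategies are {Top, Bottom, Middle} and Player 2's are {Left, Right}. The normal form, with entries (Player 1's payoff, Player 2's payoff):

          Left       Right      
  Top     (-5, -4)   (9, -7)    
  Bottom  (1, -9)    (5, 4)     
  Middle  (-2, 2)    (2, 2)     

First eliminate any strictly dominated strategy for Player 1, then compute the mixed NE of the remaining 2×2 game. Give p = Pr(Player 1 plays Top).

Player 1's strategy Middle is strictly dominated by Bottom: 1 > -2 and 5 > 2. Eliminate Middle.
Set Player 2's expected payoff from Left equal to that from Right:
  Player 2's payoff to Left: p·(-4) + (1−p)·(-9) = 5p - 9
  Player 2's payoff to Right: p·(-7) + (1−p)·4 = -11p + 4
  5p - 9 = -11p + 4  ⇒  16p = 13  ⇒  p = 13/16.

p = 13/16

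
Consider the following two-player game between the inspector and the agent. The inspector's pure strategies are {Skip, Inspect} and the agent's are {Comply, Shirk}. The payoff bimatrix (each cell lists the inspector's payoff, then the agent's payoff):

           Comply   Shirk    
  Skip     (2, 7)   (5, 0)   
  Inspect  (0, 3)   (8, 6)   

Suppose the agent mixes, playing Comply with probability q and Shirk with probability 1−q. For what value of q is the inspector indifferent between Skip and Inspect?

The agent's mix must leave the inspector indifferent between Skip and Inspect.
  the inspector's expected payoff from Skip: q·2 + (1−q)·5 = -3q + 5
  the inspector's expected payoff from Inspect: q·0 + (1−q)·8 = -8q + 8
  -3q + 5 = -8q + 8  ⇒  5q = 3  ⇒  q = 3/5.

q = 3/5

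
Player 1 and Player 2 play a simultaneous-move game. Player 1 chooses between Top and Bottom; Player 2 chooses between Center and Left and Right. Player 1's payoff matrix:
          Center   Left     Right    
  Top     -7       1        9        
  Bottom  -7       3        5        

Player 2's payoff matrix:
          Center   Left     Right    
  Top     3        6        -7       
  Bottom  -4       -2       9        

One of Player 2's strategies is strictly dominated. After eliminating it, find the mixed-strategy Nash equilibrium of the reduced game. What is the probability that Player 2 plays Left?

Player 2's strategy Center is strictly dominated by Left: 6 > 3 and -2 > -4. Eliminate Center.
Set Player 1's expected payoff from Top equal to that from Bottom:
  Player 1's expected payoff from Top: q·1 + (1−q)·9 = -8q + 9
  Player 1's expected payoff from Bottom: q·3 + (1−q)·5 = -2q + 5
  -8q + 9 = -2q + 5  ⇒  -6q = -4  ⇒  q = 2/3.

q = 2/3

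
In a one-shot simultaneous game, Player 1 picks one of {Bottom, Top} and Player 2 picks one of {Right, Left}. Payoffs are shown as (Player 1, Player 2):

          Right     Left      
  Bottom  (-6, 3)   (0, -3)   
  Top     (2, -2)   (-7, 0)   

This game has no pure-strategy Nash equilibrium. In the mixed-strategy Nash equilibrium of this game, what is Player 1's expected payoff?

-14/5

Player 2's mix must leave Player 1 indifferent between Bottom and Top.
  Player 1's payoff from Bottom: q·(-6) + (1−q)·0 = -6q
  Player 1's payoff from Top: q·2 + (1−q)·(-7) = 9q - 7
  -6q = 9q - 7  ⇒  -15q = -7  ⇒  q = 7/15.
At equilibrium Player 1 is indifferent across rows, so Player 1's payoff equals the payoff from Bottom: (7/15)·(-6) + (8/15)·0 = -14/5.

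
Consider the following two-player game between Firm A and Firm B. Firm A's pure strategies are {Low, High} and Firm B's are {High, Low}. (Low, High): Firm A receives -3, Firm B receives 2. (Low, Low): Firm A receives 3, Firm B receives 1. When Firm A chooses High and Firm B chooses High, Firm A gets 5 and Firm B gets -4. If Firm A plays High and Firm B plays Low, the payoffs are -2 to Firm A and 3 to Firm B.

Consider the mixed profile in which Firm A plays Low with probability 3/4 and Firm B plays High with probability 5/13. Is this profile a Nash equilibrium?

Given Firm A's mix p = 3/4, Firm B's payoff from High is 1/2 but from Low is 3/2. Firm B strictly prefers Low, so Firm B would not mix.
So the proposed profile is not a Nash equilibrium.

No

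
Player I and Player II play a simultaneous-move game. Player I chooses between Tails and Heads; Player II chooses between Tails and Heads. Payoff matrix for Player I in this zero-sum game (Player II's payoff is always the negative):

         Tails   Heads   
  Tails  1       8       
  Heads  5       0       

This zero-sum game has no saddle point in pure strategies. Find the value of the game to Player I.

v = 10/3

For Player I to be willing to mix, Player I must be indifferent between Tails and Heads, which pins down Player II's mix.
  Player I's expected payoff from Tails: q·1 + (1−q)·8 = -7q + 8
  Player I's expected payoff from Heads: q·5 + (1−q)·0 = 5q
  -7q + 8 = 5q  ⇒  -12q = -8  ⇒  q = 2/3.
The value is Player I's expected payoff against this mix (using Tails): (2/3)·1 + (1/3)·8 = 10/3.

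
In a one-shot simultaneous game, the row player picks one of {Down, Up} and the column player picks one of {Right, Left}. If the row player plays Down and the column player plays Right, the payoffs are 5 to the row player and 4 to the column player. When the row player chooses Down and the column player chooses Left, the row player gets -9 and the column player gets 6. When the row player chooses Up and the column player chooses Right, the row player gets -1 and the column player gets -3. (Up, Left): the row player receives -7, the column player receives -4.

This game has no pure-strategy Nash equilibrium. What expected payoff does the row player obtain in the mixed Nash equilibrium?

-11/2

Set the row player's expected payoff from Down equal to that from Up:
  the row player's expected payoff from Down: q·5 + (1−q)·(-9) = 14q - 9
  the row player's expected payoff from Up: q·(-1) + (1−q)·(-7) = 6q - 7
  14q - 9 = 6q - 7  ⇒  8q = 2  ⇒  q = 1/4.
At equilibrium the row player is indifferent across rows, so the row player's payoff equals the payoff from Down: (1/4)·5 + (3/4)·(-9) = -11/2.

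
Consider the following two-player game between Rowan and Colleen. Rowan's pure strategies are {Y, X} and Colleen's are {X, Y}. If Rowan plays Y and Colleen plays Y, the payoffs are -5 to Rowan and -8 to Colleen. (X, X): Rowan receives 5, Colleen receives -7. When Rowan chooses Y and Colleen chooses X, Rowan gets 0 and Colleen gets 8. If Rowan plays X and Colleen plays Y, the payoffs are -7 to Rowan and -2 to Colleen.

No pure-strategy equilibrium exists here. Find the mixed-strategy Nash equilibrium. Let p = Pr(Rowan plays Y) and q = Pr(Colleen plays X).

Colleen's indifference between X and Y determines Rowan's mixing probability p:
  Colleen's expected payoff from X: p·8 + (1−p)·(-7) = 15p - 7
  Colleen's expected payoff from Y: p·(-8) + (1−p)·(-2) = -6p - 2
  15p - 7 = -6p - 2  ⇒  21p = 5  ⇒  p = 5/21.
For Rowan to be willing to mix, Rowan must be indifferent between Y and X, which pins down Colleen's mix.
  Rowan's expected payoff from Y: q·0 + (1−q)·(-5) = 5q - 5
  Rowan's expected payoff from X: q·5 + (1−q)·(-7) = 12q - 7
  5q - 5 = 12q - 7  ⇒  -7q = -2  ⇒  q = 2/7.

p = 5/21, q = 2/7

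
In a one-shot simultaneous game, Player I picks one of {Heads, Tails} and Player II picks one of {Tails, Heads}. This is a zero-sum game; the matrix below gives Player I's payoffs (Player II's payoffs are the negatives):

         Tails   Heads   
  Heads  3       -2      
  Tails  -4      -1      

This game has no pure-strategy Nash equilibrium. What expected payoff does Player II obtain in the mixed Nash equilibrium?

11/8

Player I's mix must leave Player II indifferent between Tails and Heads.
  Player II's payoff from Tails: p·(-3) + (1−p)·4 = -7p + 4
  Player II's payoff from Heads: p·2 + (1−p)·1 = p + 1
  -7p + 4 = p + 1  ⇒  -8p = -3  ⇒  p = 3/8.
At equilibrium Player II is indifferent across columns, so Player II's payoff equals the payoff from Tails: (3/8)·(-3) + (5/8)·4 = 11/8.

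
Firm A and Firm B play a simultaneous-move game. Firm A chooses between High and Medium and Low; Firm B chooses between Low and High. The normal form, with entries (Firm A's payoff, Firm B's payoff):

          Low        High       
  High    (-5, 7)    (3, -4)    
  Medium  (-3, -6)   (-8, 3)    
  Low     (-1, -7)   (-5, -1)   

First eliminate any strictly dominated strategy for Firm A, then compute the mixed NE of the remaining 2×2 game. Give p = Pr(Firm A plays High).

Firm A's strategy Medium is strictly dominated by Low: -1 > -3 and -5 > -8. Eliminate Medium.
In a mixed equilibrium Firm B is indifferent between Low and High; this condition fixes p.
  Firm B's payoff to Low: p·7 + (1−p)·(-7) = 14p - 7
  Firm B's payoff to High: p·(-4) + (1−p)·(-1) = -3p - 1
  14p - 7 = -3p - 1  ⇒  17p = 6  ⇒  p = 6/17.

p = 6/17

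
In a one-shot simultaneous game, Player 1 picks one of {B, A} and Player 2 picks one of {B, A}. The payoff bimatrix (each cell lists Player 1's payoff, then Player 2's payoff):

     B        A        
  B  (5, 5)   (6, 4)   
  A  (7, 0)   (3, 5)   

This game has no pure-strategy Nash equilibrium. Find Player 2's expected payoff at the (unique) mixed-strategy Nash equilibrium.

25/6

Set Player 2's expected payoff from B equal to that from A:
  Player 2's expected payoff from B: p·5 + (1−p)·0 = 5p
  Player 2's expected payoff from A: p·4 + (1−p)·5 = -p + 5
  5p = -p + 5  ⇒  6p = 5  ⇒  p = 5/6.
At equilibrium Player 2 is indifferent across columns, so Player 2's payoff equals the payoff from B: (5/6)·5 + (1/6)·0 = 25/6.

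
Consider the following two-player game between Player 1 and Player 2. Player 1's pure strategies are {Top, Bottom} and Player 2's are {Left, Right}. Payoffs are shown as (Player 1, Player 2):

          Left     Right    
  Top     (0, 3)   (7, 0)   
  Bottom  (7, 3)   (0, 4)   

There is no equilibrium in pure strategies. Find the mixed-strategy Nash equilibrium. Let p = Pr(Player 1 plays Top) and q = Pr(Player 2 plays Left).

For Player 2 to be willing to mix, Player 2 must be indifferent between Left and Right, which pins down Player 1's mix.
  Player 2's payoff to Left: p·3 + (1−p)·3 = 3
  Player 2's payoff to Right: p·0 + (1−p)·4 = -4p + 4
  3 = -4p + 4  ⇒  4p = 1  ⇒  p = 1/4.
Set Player 1's expected payoff from Top equal to that from Bottom:
  Player 1's payoff to Top: q·0 + (1−q)·7 = -7q + 7
  Player 1's payoff to Bottom: q·7 + (1−q)·0 = 7q
  -7q + 7 = 7q  ⇒  -14q = -7  ⇒  q = 1/2.

p = 1/4, q = 1/2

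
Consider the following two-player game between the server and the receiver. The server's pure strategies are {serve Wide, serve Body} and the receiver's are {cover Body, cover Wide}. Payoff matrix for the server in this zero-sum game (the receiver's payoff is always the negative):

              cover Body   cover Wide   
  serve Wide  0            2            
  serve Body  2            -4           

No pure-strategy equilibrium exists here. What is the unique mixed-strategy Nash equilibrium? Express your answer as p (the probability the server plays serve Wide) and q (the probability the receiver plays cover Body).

p = 3/4, q = 3/4

For the receiver to be willing to mix, the receiver must be indifferent between cover Body and cover Wide, which pins down the server's mix.
  the receiver's payoff to cover Body: p·0 + (1−p)·(-2) = 2p - 2
  the receiver's payoff to cover Wide: p·(-2) + (1−p)·4 = -6p + 4
  2p - 2 = -6p + 4  ⇒  8p = 6  ⇒  p = 3/4.
For the server to be willing to mix, the server must be indifferent between serve Wide and serve Body, which pins down the receiver's mix.
  the server's payoff from serve Wide: q·0 + (1−q)·2 = -2q + 2
  the server's payoff from serve Body: q·2 + (1−q)·(-4) = 6q - 4
  -2q + 2 = 6q - 4  ⇒  -8q = -6  ⇒  q = 3/4.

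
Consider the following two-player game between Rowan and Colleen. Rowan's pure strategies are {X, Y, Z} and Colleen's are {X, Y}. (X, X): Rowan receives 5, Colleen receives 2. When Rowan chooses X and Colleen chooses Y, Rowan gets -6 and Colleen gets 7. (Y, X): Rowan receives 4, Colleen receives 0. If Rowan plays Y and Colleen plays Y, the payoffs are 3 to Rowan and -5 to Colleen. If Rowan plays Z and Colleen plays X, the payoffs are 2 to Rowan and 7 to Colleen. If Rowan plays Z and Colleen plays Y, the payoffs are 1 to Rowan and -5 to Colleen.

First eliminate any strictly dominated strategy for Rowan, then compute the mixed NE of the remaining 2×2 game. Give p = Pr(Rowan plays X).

p = 1/2

Rowan's strategy Z is strictly dominated by Y: 4 > 2 and 3 > 1. Eliminate Z.
Colleen's indifference between X and Y determines Rowan's mixing probability p:
  Colleen's payoff to X: p·2 + (1−p)·0 = 2p
  Colleen's payoff to Y: p·7 + (1−p)·(-5) = 12p - 5
  2p = 12p - 5  ⇒  -10p = -5  ⇒  p = 1/2.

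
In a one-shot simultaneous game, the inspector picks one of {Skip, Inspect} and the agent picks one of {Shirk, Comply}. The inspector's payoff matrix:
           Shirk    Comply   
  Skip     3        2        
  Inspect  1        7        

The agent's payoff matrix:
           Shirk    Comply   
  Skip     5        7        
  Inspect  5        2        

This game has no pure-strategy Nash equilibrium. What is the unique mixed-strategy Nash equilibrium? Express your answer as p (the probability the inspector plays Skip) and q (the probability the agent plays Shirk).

p = 3/5, q = 5/7

For the agent to be willing to mix, the agent must be indifferent between Shirk and Comply, which pins down the inspector's mix.
  the agent's payoff to Shirk: p·5 + (1−p)·5 = 5
  the agent's payoff to Comply: p·7 + (1−p)·2 = 5p + 2
  5 = 5p + 2  ⇒  -5p = -3  ⇒  p = 3/5.
The inspector's indifference between Skip and Inspect determines the agent's mixing probability q:
  the inspector's payoff to Skip: q·3 + (1−q)·2 = q + 2
  the inspector's payoff to Inspect: q·1 + (1−q)·7 = -6q + 7
  q + 2 = -6q + 7  ⇒  7q = 5  ⇒  q = 5/7.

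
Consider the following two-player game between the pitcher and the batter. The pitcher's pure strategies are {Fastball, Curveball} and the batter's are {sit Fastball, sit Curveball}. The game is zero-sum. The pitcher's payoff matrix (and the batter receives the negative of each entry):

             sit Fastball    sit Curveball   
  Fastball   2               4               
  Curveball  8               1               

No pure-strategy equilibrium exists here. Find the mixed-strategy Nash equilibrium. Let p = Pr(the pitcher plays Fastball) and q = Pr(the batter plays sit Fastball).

p = 7/9, q = 1/3

In a mixed equilibrium the batter is indifferent between sit Fastball and sit Curveball; this condition fixes p.
  the batter's payoff to sit Fastball: p·(-2) + (1−p)·(-8) = 6p - 8
  the batter's payoff to sit Curveball: p·(-4) + (1−p)·(-1) = -3p - 1
  6p - 8 = -3p - 1  ⇒  9p = 7  ⇒  p = 7/9.
In a mixed equilibrium the pitcher is indifferent between Fastball and Curveball; this condition fixes q.
  the pitcher's payoff from Fastball: q·2 + (1−q)·4 = -2q + 4
  the pitcher's payoff from Curveball: q·8 + (1−q)·1 = 7q + 1
  -2q + 4 = 7q + 1  ⇒  -9q = -3  ⇒  q = 1/3.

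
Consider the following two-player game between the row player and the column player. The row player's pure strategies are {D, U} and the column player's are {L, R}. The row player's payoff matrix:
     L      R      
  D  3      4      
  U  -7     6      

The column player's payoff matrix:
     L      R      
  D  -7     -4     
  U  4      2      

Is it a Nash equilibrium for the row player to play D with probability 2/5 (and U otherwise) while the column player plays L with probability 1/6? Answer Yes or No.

Check the column player's indifference given the row player's mix p = 2/5:
  payoff from L = -2/5; payoff from R = -2/5 — equal.
Check the row player's indifference given the column player's mix q = 1/6:
  payoff from D = 23/6; payoff from U = 23/6 — equal.
Both players are indifferent, so neither can profitably deviate.

Yes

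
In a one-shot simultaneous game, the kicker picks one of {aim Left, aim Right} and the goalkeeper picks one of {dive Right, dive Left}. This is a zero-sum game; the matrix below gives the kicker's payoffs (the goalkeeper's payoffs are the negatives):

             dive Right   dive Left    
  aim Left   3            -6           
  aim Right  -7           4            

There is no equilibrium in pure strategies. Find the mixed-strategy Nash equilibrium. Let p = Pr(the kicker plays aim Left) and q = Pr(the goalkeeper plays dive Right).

p = 11/20, q = 1/2

The kicker's mix must leave the goalkeeper indifferent between dive Right and dive Left.
  the goalkeeper's payoff to dive Right: p·(-3) + (1−p)·7 = -10p + 7
  the goalkeeper's payoff to dive Left: p·6 + (1−p)·(-4) = 10p - 4
  -10p + 7 = 10p - 4  ⇒  -20p = -11  ⇒  p = 11/20.
Set the kicker's expected payoff from aim Left equal to that from aim Right:
  the kicker's payoff to aim Left: q·3 + (1−q)·(-6) = 9q - 6
  the kicker's payoff to aim Right: q·(-7) + (1−q)·4 = -11q + 4
  9q - 6 = -11q + 4  ⇒  20q = 10  ⇒  q = 1/2.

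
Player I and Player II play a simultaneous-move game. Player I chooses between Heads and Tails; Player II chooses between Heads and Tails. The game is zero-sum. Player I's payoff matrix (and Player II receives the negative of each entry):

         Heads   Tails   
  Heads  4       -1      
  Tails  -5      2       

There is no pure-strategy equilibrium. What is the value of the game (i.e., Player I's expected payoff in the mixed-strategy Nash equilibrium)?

Player II's mix must leave Player I indifferent between Heads and Tails.
  Player I's payoff from Heads: q·4 + (1−q)·(-1) = 5q - 1
  Player I's payoff from Tails: q·(-5) + (1−q)·2 = -7q + 2
  5q - 1 = -7q + 2  ⇒  12q = 3  ⇒  q = 1/4.
The value is Player I's expected payoff against this mix (using Heads): (1/4)·4 + (3/4)·(-1) = 1/4.

v = 1/4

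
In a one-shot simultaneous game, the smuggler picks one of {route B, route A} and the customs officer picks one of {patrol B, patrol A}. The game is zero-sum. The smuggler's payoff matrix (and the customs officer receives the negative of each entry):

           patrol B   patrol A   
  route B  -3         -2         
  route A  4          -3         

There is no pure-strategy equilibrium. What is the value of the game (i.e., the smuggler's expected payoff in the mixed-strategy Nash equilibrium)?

The customs officer's mix must leave the smuggler indifferent between route B and route A.
  the smuggler's expected payoff from route B: q·(-3) + (1−q)·(-2) = -q - 2
  the smuggler's expected payoff from route A: q·4 + (1−q)·(-3) = 7q - 3
  -q - 2 = 7q - 3  ⇒  -8q = -1  ⇒  q = 1/8.
The value is the smuggler's expected payoff against this mix (using route B): (1/8)·(-3) + (7/8)·(-2) = -17/8.

v = -17/8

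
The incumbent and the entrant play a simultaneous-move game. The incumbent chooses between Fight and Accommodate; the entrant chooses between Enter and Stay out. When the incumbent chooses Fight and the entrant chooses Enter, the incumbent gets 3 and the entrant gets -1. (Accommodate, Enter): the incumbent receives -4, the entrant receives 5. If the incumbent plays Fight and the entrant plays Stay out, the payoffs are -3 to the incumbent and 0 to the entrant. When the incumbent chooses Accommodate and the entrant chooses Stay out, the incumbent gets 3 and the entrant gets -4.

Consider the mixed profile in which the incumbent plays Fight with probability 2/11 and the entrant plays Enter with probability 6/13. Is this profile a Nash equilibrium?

No

Given the incumbent's mix p = 2/11, the entrant's payoff from Enter is 43/11 but from Stay out is -36/11. The entrant strictly prefers Enter, so the entrant would not mix.
So the proposed profile is not a Nash equilibrium.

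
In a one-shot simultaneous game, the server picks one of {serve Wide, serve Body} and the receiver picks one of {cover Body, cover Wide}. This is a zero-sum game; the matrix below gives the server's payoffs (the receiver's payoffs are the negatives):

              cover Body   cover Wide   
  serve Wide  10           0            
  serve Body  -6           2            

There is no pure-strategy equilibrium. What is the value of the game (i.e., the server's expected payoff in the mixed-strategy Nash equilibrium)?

v = 10/9

In a mixed equilibrium the server is indifferent between serve Wide and serve Body; this condition fixes q.
  the server's expected payoff from serve Wide: q·10 + (1−q)·0 = 10q
  the server's expected payoff from serve Body: q·(-6) + (1−q)·2 = -8q + 2
  10q = -8q + 2  ⇒  18q = 2  ⇒  q = 1/9.
The value is the server's expected payoff against this mix (using serve Wide): (1/9)·10 + (8/9)·0 = 10/9.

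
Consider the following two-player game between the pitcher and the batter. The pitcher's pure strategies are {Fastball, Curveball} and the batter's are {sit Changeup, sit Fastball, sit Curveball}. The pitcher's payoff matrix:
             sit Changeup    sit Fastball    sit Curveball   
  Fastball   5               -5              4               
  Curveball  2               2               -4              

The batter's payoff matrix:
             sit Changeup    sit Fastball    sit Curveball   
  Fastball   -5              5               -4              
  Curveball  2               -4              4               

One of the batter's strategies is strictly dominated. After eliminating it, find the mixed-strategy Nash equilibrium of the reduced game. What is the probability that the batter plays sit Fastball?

The batter's strategy sit Changeup is strictly dominated by sit Curveball: -4 > -5 and 4 > 2. Eliminate sit Changeup.
For the pitcher to be willing to mix, the pitcher must be indifferent between Fastball and Curveball, which pins down the batter's mix.
  the pitcher's payoff from Fastball: q·(-5) + (1−q)·4 = -9q + 4
  the pitcher's payoff from Curveball: q·2 + (1−q)·(-4) = 6q - 4
  -9q + 4 = 6q - 4  ⇒  -15q = -8  ⇒  q = 8/15.

q = 8/15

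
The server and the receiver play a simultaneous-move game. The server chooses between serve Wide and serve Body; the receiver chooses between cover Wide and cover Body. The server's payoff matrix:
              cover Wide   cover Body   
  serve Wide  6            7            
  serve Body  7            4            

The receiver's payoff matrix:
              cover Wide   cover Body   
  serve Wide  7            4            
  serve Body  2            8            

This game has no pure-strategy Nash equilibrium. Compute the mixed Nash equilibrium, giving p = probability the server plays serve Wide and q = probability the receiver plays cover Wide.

The server's mix must leave the receiver indifferent between cover Wide and cover Body.
  the receiver's payoff to cover Wide: p·7 + (1−p)·2 = 5p + 2
  the receiver's payoff to cover Body: p·4 + (1−p)·8 = -4p + 8
  5p + 2 = -4p + 8  ⇒  9p = 6  ⇒  p = 2/3.
Set the server's expected payoff from serve Wide equal to that from serve Body:
  the server's payoff from serve Wide: q·6 + (1−q)·7 = -q + 7
  the server's payoff from serve Body: q·7 + (1−q)·4 = 3q + 4
  -q + 7 = 3q + 4  ⇒  -4q = -3  ⇒  q = 3/4.

p = 2/3, q = 3/4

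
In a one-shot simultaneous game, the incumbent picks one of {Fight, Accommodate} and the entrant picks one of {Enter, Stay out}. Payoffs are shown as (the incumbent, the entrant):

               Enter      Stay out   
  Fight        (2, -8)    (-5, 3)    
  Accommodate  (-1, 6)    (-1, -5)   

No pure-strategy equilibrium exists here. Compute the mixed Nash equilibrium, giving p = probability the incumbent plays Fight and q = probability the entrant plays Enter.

p = 1/2, q = 4/7

The incumbent's mix must leave the entrant indifferent between Enter and Stay out.
  the entrant's payoff from Enter: p·(-8) + (1−p)·6 = -14p + 6
  the entrant's payoff from Stay out: p·3 + (1−p)·(-5) = 8p - 5
  -14p + 6 = 8p - 5  ⇒  -22p = -11  ⇒  p = 1/2.
For the incumbent to be willing to mix, the incumbent must be indifferent between Fight and Accommodate, which pins down the entrant's mix.
  the incumbent's payoff from Fight: q·2 + (1−q)·(-5) = 7q - 5
  the incumbent's payoff from Accommodate: q·(-1) + (1−q)·(-1) = -1
  7q - 5 = -1  ⇒  7q = 4  ⇒  q = 4/7.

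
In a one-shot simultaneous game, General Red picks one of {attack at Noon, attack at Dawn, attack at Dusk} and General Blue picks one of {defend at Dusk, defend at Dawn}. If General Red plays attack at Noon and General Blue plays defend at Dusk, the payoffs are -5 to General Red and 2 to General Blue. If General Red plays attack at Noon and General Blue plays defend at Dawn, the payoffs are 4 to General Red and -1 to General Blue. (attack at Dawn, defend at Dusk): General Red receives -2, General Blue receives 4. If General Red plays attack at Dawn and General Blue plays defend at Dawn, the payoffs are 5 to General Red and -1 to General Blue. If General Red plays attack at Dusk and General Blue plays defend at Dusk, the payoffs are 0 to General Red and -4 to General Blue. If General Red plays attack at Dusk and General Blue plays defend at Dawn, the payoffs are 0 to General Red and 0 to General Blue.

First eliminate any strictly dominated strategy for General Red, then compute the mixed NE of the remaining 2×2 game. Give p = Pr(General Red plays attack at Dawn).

General Red's strategy attack at Noon is strictly dominated by attack at Dawn: -2 > -5 and 5 > 4. Eliminate attack at Noon.
General Blue's indifference between defend at Dusk and defend at Dawn determines General Red's mixing probability p:
  General Blue's payoff to defend at Dusk: p·4 + (1−p)·(-4) = 8p - 4
  General Blue's payoff to defend at Dawn: p·(-1) + (1−p)·0 = -p
  8p - 4 = -p  ⇒  9p = 4  ⇒  p = 4/9.

p = 4/9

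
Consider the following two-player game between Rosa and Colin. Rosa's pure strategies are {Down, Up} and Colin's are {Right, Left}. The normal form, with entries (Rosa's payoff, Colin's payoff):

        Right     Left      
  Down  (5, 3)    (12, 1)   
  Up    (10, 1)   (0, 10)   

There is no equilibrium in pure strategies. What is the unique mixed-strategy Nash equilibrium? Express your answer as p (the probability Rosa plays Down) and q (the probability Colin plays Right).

In a mixed equilibrium Colin is indifferent between Right and Left; this condition fixes p.
  Colin's payoff from Right: p·3 + (1−p)·1 = 2p + 1
  Colin's payoff from Left: p·1 + (1−p)·10 = -9p + 10
  2p + 1 = -9p + 10  ⇒  11p = 9  ⇒  p = 9/11.
Colin's mix must leave Rosa indifferent between Down and Up.
  Rosa's payoff from Down: q·5 + (1−q)·12 = -7q + 12
  Rosa's payoff from Up: q·10 + (1−q)·0 = 10q
  -7q + 12 = 10q  ⇒  -17q = -12  ⇒  q = 12/17.

p = 9/11, q = 12/17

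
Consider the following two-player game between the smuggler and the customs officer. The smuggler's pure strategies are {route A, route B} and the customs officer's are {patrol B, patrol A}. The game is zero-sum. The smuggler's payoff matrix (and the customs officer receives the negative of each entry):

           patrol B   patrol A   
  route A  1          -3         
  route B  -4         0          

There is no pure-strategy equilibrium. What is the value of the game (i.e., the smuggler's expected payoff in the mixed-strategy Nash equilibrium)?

In a mixed equilibrium the smuggler is indifferent between route A and route B; this condition fixes q.
  the smuggler's expected payoff from route A: q·1 + (1−q)·(-3) = 4q - 3
  the smuggler's expected payoff from route B: q·(-4) + (1−q)·0 = -4q
  4q - 3 = -4q  ⇒  8q = 3  ⇒  q = 3/8.
The value is the smuggler's expected payoff against this mix (using route A): (3/8)·1 + (5/8)·(-3) = -3/2.

v = -3/2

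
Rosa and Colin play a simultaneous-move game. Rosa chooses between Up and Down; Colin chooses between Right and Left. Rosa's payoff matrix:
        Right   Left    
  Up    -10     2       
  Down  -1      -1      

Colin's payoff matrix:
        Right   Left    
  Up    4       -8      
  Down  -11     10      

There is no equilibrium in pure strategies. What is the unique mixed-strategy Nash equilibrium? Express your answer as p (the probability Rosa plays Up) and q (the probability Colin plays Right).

Set Colin's expected payoff from Right equal to that from Left:
  Colin's expected payoff from Right: p·4 + (1−p)·(-11) = 15p - 11
  Colin's expected payoff from Left: p·(-8) + (1−p)·10 = -18p + 10
  15p - 11 = -18p + 10  ⇒  33p = 21  ⇒  p = 7/11.
For Rosa to be willing to mix, Rosa must be indifferent between Up and Down, which pins down Colin's mix.
  Rosa's payoff to Up: q·(-10) + (1−q)·2 = -12q + 2
  Rosa's payoff to Down: q·(-1) + (1−q)·(-1) = -1
  -12q + 2 = -1  ⇒  -12q = -3  ⇒  q = 1/4.

p = 7/11, q = 1/4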